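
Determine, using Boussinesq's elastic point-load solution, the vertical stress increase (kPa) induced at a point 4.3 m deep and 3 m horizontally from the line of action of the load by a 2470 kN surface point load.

Δσ_z ≈ 23.7 kPa

Boussinesq vertical stress below a point load on an elastic half-space:
Δσ_z = 3P/(2πz²) · [1 + (r/z)²]^(−5/2)
r/z = 3/4.3 = 0.69767; [1+(r/z)²]^(−5/2) = 0.37103.
Δσ_z = 3×2470/(2π×4.3²) × 0.37103 = 63.782 × 0.37103 = 23.67 kPa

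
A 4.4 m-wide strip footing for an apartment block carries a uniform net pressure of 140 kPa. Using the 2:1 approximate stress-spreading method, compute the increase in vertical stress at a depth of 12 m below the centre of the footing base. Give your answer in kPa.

By the 2:1 method the load spreads at 1 horizontal : 2 vertical, so at depth z the loaded area has grown by z in each plan dimension:
Δσ = qB/(B+z) = 140×4.4/(4.4+12) = 37.561 kPa

Δσ_z ≈ 37.6 kPa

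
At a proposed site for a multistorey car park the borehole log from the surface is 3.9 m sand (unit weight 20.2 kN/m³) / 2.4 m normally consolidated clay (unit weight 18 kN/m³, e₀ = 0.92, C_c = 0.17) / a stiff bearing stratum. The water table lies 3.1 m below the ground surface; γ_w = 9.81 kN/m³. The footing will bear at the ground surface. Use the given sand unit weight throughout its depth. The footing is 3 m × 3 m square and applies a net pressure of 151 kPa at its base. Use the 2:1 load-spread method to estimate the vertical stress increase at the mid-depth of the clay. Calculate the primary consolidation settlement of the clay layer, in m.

S_c ≈ 0.0211 m

Mid-depth of clay below the ground surface: z = 3.9 + 2.4/2 = 5.1 m.
Total vertical stress at mid-clay: σ_v = 20.2×3.9 + 18×1.2 = 100.38 kPa.
Pore pressure: u = 9.81×(5.1 − 3.1) = 19.62 kPa.
Initial effective stress: σ'_0 = σ_v − u = 100.38 − 19.62 = 80.76 kPa.
Stress increase at mid-clay by the 2:1 spreading method:
Δσ = qBL/((B+z)(L+z)) = 151×3×3/((3+5.1)(3+5.1)) = 20.713 kPa
Final effective stress: σ'_f = σ'_0 + Δσ = 80.76 + 20.713 = 101.47 kPa.
Normally consolidated clay, so the full stress increment lies on the virgin compression line:
S_c = C_c·H/(1+e₀)·log₁₀(σ'_f/σ'_0) = 0.17×2.4/(1+0.92)×log₁₀(101.47/80.76)
    = 0.2125 × 0.099141 = 0.02107 m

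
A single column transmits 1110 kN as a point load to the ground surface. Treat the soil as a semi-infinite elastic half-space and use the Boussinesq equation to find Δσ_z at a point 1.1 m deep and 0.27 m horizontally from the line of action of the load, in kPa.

Δσ_z ≈ 378 kPa

Boussinesq vertical stress below a point load on an elastic half-space:
Δσ_z = 3P/(2πz²) · [1 + (r/z)²]^(−5/2)
r/z = 0.27/1.1 = 0.24545; [1+(r/z)²]^(−5/2) = 0.86394.
Δσ_z = 3×1110/(2π×1.1²) × 0.86394 = 438 × 0.86394 = 378.4 kPa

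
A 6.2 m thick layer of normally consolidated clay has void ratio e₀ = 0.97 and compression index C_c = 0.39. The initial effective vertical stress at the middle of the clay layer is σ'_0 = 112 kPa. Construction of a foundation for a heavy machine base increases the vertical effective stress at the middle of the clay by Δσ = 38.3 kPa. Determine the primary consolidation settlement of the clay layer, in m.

Final effective stress: σ'_f = σ'_0 + Δσ = 112 + 38.3 = 150.3 kPa.
Normally consolidated clay, so the full stress increment lies on the virgin compression line:
S_c = C_c·H/(1+e₀)·log₁₀(σ'_f/σ'_0) = 0.39×6.2/(1+0.97)×log₁₀(150.3/112)
    = 1.2274 × 0.12774 = 0.1568 m

S_c ≈ 0.157 m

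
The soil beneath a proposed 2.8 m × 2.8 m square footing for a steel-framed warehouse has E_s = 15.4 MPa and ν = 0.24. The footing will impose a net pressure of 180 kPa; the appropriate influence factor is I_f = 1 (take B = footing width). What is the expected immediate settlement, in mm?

Immediate (elastic) settlement: S_e = q·B·(1−ν²)/E_s · I_f.
E_s = 15.4 MPa = 15400 kPa.
S_e = 180 × 2.8 × (1 − 0.24²) / 15400 × 1
    = 180 × 2.8 × 0.9424 / 15400 × 1
    = 0.03084 m = 30.84 mm

S_e ≈ 30.8 mm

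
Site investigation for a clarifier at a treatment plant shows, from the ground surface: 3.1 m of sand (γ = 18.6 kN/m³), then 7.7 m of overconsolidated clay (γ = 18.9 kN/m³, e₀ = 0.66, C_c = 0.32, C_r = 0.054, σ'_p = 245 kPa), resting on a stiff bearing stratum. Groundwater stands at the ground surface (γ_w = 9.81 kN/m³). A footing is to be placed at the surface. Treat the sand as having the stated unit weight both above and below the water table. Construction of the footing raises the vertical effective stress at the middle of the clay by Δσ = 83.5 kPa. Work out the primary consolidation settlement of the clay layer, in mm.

S_c ≈ 92.5 mm

Mid-depth of clay below the ground surface: z = 3.1 + 7.7/2 = 6.95 m.
Total vertical stress at mid-clay: σ_v = 18.6×3.1 + 18.9×3.85 = 130.43 kPa.
Pore pressure: u = 9.81×(6.95 − 0) = 68.18 kPa.
Initial effective stress: σ'_0 = σ_v − u = 130.43 − 68.18 = 62.25 kPa.
Final effective stress: σ'_f = 62.25 + 83.5 = 145.75 kPa.
σ'_f = 145.75 ≤ σ'_p = 245 kPa, so the clay remains overconsolidated and only the recompression index applies:
S_c = C_r·H/(1+e₀)·log₁₀(σ'_f/σ'_0) = 0.054×7.7/1.66×log₁₀(145.75/62.25)
    = 0.25048 × 0.36947 = 0.09255 m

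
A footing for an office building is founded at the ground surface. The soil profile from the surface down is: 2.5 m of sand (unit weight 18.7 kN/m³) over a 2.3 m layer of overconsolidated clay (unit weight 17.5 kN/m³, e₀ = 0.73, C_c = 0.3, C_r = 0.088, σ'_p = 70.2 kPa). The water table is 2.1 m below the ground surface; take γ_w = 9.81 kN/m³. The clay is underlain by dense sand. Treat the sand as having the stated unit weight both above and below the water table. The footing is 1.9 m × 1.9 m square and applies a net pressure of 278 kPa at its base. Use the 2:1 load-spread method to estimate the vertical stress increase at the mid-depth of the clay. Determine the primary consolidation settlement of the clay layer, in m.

Mid-depth of clay below the ground surface: z = 2.5 + 2.3/2 = 3.65 m.
Total vertical stress at mid-clay: σ_v = 18.7×2.5 + 17.5×1.15 = 66.875 kPa.
Pore pressure: u = 9.81×(3.65 − 2.1) = 15.206 kPa.
Initial effective stress: σ'_0 = σ_v − u = 66.875 − 15.206 = 51.669 kPa.
Stress increase at mid-clay by the 2:1 spreading method:
Δσ = qBL/((B+z)(L+z)) = 278×1.9×1.9/((1.9+3.65)(1.9+3.65)) = 32.581 kPa
Final effective stress: σ'_f = 51.669 + 32.581 = 84.25 kPa.
σ'_f = 84.25 > σ'_p = 70.2 kPa, so the stress path crosses the preconsolidation pressure — recompression up to σ'_p, then virgin compression beyond:
S_c = H/(1+e₀)·[C_r·log₁₀(σ'_p/σ'_0) + C_c·log₁₀(σ'_f/σ'_p)]
    = 2.3/1.73 × [0.088×log₁₀(70.2/51.669) + 0.3×log₁₀(84.25/70.2)]
    = 1.3295 × [0.011713 + 0.02377] = 0.04717 m

S_c ≈ 0.0472 m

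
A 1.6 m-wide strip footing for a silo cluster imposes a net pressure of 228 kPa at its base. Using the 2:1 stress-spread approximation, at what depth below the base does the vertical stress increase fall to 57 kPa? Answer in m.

z ≈ 4.8 m

2:1 spreading — at depth z the loaded area has grown by z in each plan dimension:
qB/(B+z) = Δσ_z ⇒ z = qB/Δσ_z − B = 228×1.6/57 − 1.6 = 4.8 m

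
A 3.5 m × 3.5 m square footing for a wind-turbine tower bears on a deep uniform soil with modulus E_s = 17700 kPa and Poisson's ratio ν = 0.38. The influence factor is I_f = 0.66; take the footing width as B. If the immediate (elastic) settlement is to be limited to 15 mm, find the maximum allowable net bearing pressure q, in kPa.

q ≈ 134 kPa

S_e = q·B·(1−ν²)/E_s · I_f  ⇒  q = S_e·E_s / (B·(1−ν²)·I_f).
q = 0.015 × 17700 / (3.5 × 0.8556 × 0.66) = 134.3 kPa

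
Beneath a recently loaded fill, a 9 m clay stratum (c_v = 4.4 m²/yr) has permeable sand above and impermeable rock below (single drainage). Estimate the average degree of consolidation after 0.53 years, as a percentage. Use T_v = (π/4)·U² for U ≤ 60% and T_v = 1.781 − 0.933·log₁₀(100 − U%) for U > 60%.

Drainage path length: H_d = H = 9 m (single drainage).
T_v = c_v·t/H_d² = 4.4×0.53/9² = 0.02879.
T_v = 0.02879 corresponds to the U ≤ 60% branch:
U = √(4T_v/π) = 0.1915

U ≈ 19.1 %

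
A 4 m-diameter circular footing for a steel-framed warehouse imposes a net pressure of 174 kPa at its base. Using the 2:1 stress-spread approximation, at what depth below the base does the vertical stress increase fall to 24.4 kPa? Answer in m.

z ≈ 6.68 m

2:1 spreading — at depth z the loaded area has grown by z in each plan dimension:
qD²/(D+z)² = Δσ_z ⇒ z = D(√(q/Δσ_z) − 1) = 4×(√(174/24.4) − 1) = 6.682 m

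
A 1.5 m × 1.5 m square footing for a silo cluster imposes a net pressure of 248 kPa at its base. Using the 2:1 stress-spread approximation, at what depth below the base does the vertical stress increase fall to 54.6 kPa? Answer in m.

2:1 spreading — at depth z the loaded area has grown by z in each plan dimension:
qB²/(B+z)² = Δσ_z ⇒ z = B(√(q/Δσ_z) − 1) = 1.5×(√(248/54.6) − 1) = 1.697 m

z ≈ 1.7 m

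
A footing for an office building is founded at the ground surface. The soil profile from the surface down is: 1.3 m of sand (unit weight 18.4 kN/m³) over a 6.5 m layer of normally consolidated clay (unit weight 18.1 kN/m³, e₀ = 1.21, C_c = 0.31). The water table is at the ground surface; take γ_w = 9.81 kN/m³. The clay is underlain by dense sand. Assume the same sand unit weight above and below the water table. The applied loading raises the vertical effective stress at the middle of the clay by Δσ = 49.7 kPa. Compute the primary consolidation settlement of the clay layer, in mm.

S_c ≈ 331 mm

Mid-depth of clay below the ground surface: z = 1.3 + 6.5/2 = 4.55 m.
Total vertical stress at mid-clay: σ_v = 18.4×1.3 + 18.1×3.25 = 82.745 kPa.
Pore pressure: u = 9.81×(4.55 − 0) = 44.636 kPa.
Initial effective stress: σ'_0 = σ_v − u = 82.745 − 44.636 = 38.109 kPa.
Final effective stress: σ'_f = σ'_0 + Δσ = 38.109 + 49.7 = 87.809 kPa.
Normally consolidated clay, so the full stress increment lies on the virgin compression line:
S_c = C_c·H/(1+e₀)·log₁₀(σ'_f/σ'_0) = 0.31×6.5/(1+1.21)×log₁₀(87.809/38.109)
    = 0.91176 × 0.36251 = 0.3305 m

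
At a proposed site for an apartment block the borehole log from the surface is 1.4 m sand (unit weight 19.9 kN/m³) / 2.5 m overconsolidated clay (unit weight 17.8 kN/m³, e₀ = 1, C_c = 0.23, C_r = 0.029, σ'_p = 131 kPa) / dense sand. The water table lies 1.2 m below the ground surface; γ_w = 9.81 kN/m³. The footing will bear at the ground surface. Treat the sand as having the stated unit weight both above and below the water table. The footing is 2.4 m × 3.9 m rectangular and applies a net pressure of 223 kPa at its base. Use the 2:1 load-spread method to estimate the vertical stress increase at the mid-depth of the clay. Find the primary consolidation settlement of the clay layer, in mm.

S_c ≈ 16 mm

Mid-depth of clay below the ground surface: z = 1.4 + 2.5/2 = 2.65 m.
Total vertical stress at mid-clay: σ_v = 19.9×1.4 + 17.8×1.25 = 50.11 kPa.
Pore pressure: u = 9.81×(2.65 − 1.2) = 14.225 kPa.
Initial effective stress: σ'_0 = σ_v − u = 50.11 − 14.225 = 35.885 kPa.
Stress increase at mid-clay by the 2:1 spreading method:
Δσ = qBL/((B+z)(L+z)) = 223×2.4×3.9/((2.4+2.65)(3.9+2.65)) = 63.103 kPa
Final effective stress: σ'_f = 35.885 + 63.103 = 98.988 kPa.
σ'_f = 98.988 ≤ σ'_p = 131 kPa, so the clay remains overconsolidated and only the recompression index applies:
S_c = C_r·H/(1+e₀)·log₁₀(σ'_f/σ'_0) = 0.029×2.5/2×log₁₀(98.988/35.885)
    = 0.03625 × 0.44067 = 0.01597 m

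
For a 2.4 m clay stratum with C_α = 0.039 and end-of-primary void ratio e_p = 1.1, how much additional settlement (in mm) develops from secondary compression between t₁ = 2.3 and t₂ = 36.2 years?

S_s ≈ 53.4 mm

Secondary compression: S_s = C_α·H/(1+e_p)·log₁₀(t₂/t₁)
S_s = 0.039×2.4/(1+1.1)×log₁₀(36.2/2.3)
    = 0.04457 × 1.197 = 0.05335 m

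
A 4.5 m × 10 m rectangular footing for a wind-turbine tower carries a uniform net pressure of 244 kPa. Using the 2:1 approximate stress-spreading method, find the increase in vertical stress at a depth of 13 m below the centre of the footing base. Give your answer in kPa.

By the 2:1 method the load spreads at 1 horizontal : 2 vertical, so at depth z the loaded area has grown by z in each plan dimension:
Δσ = qBL/((B+z)(L+z)) = 244×4.5×10/((4.5+13)(10+13)) = 27.28 kPa

Δσ_z ≈ 27.3 kPa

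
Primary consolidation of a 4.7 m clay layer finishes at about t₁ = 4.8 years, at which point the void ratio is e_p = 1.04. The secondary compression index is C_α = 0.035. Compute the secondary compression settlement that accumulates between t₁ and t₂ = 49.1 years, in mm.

S_s ≈ 81.4 mm

Secondary compression: S_s = C_α·H/(1+e_p)·log₁₀(t₂/t₁)
S_s = 0.035×4.7/(1+1.04)×log₁₀(49.1/4.8)
    = 0.08064 × 1.01 = 0.08143 m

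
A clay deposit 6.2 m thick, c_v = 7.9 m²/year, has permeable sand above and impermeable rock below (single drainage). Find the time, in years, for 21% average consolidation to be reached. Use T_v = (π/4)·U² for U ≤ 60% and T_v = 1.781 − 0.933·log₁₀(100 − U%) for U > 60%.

t ≈ 0.169 years

Drainage path length: H_d = H = 6.2 m (single drainage).
U ≤ 60%: T_v = (π/4)·U² = (π/4)×0.21² = 0.034636.
t = T_v·H_d²/c_v = 0.034636×6.2²/7.9 = 0.1685 years.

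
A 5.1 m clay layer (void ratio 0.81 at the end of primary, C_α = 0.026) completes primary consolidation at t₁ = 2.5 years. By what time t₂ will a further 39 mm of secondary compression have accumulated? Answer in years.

S_s = C_α·H/(1+e_p)·log₁₀(t₂/t₁) ⇒ log₁₀(t₂/t₁) = S_s·(1+e_p)/(C_α·H).
log₁₀(t₂/t₁) = 0.039 × (1+0.81) / (0.026×5.1) = 0.5324
t₂ = t₁ × 10^0.5324 = 2.5 × 3.407 = 8.517 years

t₂ ≈ 8.52 years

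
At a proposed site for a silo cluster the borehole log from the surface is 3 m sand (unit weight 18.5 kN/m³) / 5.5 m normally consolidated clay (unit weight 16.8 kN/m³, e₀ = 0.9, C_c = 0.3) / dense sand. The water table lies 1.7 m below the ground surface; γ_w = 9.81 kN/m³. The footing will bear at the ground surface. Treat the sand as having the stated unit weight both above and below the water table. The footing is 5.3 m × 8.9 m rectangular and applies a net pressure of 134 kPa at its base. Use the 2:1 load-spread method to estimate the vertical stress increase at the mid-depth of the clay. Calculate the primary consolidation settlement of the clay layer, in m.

Mid-depth of clay below the ground surface: z = 3 + 5.5/2 = 5.75 m.
Total vertical stress at mid-clay: σ_v = 18.5×3 + 16.8×2.75 = 101.7 kPa.
Pore pressure: u = 9.81×(5.75 − 1.7) = 39.73 kPa.
Initial effective stress: σ'_0 = σ_v − u = 101.7 − 39.73 = 61.97 kPa.
Stress increase at mid-clay by the 2:1 spreading method:
Δσ = qBL/((B+z)(L+z)) = 134×5.3×8.9/((5.3+5.75)(8.9+5.75)) = 39.045 kPa
Final effective stress: σ'_f = σ'_0 + Δσ = 61.97 + 39.045 = 101.02 kPa.
Normally consolidated clay, so the full stress increment lies on the virgin compression line:
S_c = C_c·H/(1+e₀)·log₁₀(σ'_f/σ'_0) = 0.3×5.5/(1+0.9)×log₁₀(101.02/61.97)
    = 0.86842 × 0.21223 = 0.1843 m

S_c ≈ 0.184 m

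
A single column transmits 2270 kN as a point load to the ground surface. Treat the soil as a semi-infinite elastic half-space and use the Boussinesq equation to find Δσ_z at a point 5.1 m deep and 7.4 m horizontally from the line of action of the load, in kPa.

Boussinesq vertical stress below a point load on an elastic half-space:
Δσ_z = 3P/(2πz²) · [1 + (r/z)²]^(−5/2)
r/z = 7.4/5.1 = 1.451; [1+(r/z)²]^(−5/2) = 0.058847.
Δσ_z = 3×2270/(2π×5.1²) × 0.058847 = 41.67 × 0.058847 = 2.452 kPa

Δσ_z ≈ 2.45 kPa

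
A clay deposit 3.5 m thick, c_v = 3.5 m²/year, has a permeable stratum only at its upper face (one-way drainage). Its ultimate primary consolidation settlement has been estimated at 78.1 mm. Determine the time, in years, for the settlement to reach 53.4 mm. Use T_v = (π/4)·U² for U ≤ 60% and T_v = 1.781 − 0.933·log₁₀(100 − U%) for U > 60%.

Drainage path length: H_d = H = 3.5 m (single drainage).
U = S(t)/S_ult = 53.4/78.1 = 0.6837.
U > 60%: T_v = 1.781 − 0.933·log₁₀(100 − 68.374) = 0.38146.
t = T_v·H_d²/c_v = 0.38146×3.5²/3.5 = 1.335 years.

t ≈ 1.34 years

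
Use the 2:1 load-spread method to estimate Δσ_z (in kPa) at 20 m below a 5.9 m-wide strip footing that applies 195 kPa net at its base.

By the 2:1 method the load spreads at 1 horizontal : 2 vertical, so at depth z the loaded area has grown by z in each plan dimension:
Δσ = qB/(B+z) = 195×5.9/(5.9+20) = 44.421 kPa

Δσ_z ≈ 44.4 kPa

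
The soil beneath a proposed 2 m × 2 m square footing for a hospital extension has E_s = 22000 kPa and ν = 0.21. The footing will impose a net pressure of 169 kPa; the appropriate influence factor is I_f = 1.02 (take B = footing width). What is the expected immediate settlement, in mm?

S_e ≈ 15 mm

Immediate (elastic) settlement: S_e = q·B·(1−ν²)/E_s · I_f.
S_e = 169 × 2 × (1 − 0.21²) / 22000 × 1.02
    = 169 × 2 × 0.9559 / 22000 × 1.02
    = 0.01498 m = 14.98 mm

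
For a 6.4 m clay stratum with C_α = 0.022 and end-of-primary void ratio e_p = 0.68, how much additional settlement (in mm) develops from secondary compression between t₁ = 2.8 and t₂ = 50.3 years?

Secondary compression: S_s = C_α·H/(1+e_p)·log₁₀(t₂/t₁)
S_s = 0.022×6.4/(1+0.68)×log₁₀(50.3/2.8)
    = 0.08381 × 1.254 = 0.1051 m

S_s ≈ 105 mm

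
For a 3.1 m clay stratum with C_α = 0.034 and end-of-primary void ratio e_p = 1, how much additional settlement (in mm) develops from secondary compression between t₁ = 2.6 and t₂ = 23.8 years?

S_s ≈ 50.7 mm

Secondary compression: S_s = C_α·H/(1+e_p)·log₁₀(t₂/t₁)
S_s = 0.034×3.1/(1+1)×log₁₀(23.8/2.6)
    = 0.0527 × 0.9616 = 0.05068 m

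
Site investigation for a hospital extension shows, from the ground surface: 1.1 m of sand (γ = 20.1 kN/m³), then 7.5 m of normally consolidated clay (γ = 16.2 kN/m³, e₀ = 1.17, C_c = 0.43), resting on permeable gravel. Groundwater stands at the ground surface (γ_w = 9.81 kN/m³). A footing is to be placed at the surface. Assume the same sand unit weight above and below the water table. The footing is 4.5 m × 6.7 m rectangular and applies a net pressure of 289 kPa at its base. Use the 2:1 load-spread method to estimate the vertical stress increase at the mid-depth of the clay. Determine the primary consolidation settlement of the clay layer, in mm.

Mid-depth of clay below the ground surface: z = 1.1 + 7.5/2 = 4.85 m.
Total vertical stress at mid-clay: σ_v = 20.1×1.1 + 16.2×3.75 = 82.86 kPa.
Pore pressure: u = 9.81×(4.85 − 0) = 47.578 kPa.
Initial effective stress: σ'_0 = σ_v − u = 82.86 − 47.578 = 35.282 kPa.
Stress increase at mid-clay by the 2:1 spreading method:
Δσ = qBL/((B+z)(L+z)) = 289×4.5×6.7/((4.5+4.85)(6.7+4.85)) = 80.685 kPa
Final effective stress: σ'_f = σ'_0 + Δσ = 35.282 + 80.685 = 115.97 kPa.
Normally consolidated clay, so the full stress increment lies on the virgin compression line:
S_c = C_c·H/(1+e₀)·log₁₀(σ'_f/σ'_0) = 0.43×7.5/(1+1.17)×log₁₀(115.97/35.282)
    = 1.4862 × 0.51679 = 0.7681 m

S_c ≈ 768 mm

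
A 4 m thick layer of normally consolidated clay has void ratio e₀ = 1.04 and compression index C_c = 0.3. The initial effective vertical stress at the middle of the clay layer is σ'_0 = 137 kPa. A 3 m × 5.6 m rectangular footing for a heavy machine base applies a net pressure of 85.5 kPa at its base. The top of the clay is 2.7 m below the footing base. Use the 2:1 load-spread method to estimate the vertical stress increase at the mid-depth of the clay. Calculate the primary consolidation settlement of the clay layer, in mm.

S_c ≈ 31.7 mm

Mid-depth of clay below the footing base: z = 2.7 + 4/2 = 4.7 m.
Stress increase at mid-clay by the 2:1 spreading method:
Δσ = qBL/((B+z)(L+z)) = 85.5×3×5.6/((3+4.7)(5.6+4.7)) = 18.111 kPa
Final effective stress: σ'_f = σ'_0 + Δσ = 137 + 18.111 = 155.11 kPa.
Normally consolidated clay, so the full stress increment lies on the virgin compression line:
S_c = C_c·H/(1+e₀)·log₁₀(σ'_f/σ'_0) = 0.3×4/(1+1.04)×log₁₀(155.11/137)
    = 0.58824 × 0.053919 = 0.03172 m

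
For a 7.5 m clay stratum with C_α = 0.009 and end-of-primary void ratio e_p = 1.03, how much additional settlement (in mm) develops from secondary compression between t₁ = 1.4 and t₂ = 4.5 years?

Secondary compression: S_s = C_α·H/(1+e_p)·log₁₀(t₂/t₁)
S_s = 0.009×7.5/(1+1.03)×log₁₀(4.5/1.4)
    = 0.03325 × 0.5071 = 0.01686 m

S_s ≈ 16.9 mm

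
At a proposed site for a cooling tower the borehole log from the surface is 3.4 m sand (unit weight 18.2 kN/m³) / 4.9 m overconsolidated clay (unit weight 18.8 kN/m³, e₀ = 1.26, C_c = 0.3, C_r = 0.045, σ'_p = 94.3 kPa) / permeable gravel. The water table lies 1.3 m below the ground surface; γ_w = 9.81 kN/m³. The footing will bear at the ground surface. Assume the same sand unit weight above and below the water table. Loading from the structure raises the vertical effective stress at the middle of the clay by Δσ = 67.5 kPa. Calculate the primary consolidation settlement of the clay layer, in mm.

S_c ≈ 109 mm

Mid-depth of clay below the ground surface: z = 3.4 + 4.9/2 = 5.85 m.
Total vertical stress at mid-clay: σ_v = 18.2×3.4 + 18.8×2.45 = 107.94 kPa.
Pore pressure: u = 9.81×(5.85 − 1.3) = 44.636 kPa.
Initial effective stress: σ'_0 = σ_v − u = 107.94 − 44.636 = 63.304 kPa.
Final effective stress: σ'_f = 63.304 + 67.5 = 130.8 kPa.
σ'_f = 130.8 > σ'_p = 94.3 kPa, so the stress path crosses the preconsolidation pressure — recompression up to σ'_p, then virgin compression beyond:
S_c = H/(1+e₀)·[C_r·log₁₀(σ'_p/σ'_0) + C_c·log₁₀(σ'_f/σ'_p)]
    = 4.9/2.26 × [0.045×log₁₀(94.3/63.304) + 0.3×log₁₀(130.8/94.3)]
    = 2.1681 × [0.0077886 + 0.042629] = 0.1093 m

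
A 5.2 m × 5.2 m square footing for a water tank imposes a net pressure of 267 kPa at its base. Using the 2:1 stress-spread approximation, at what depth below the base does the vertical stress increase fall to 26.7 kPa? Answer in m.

z ≈ 11.2 m

2:1 spreading — at depth z the loaded area has grown by z in each plan dimension:
qB²/(B+z)² = Δσ_z ⇒ z = B(√(q/Δσ_z) − 1) = 5.2×(√(267/26.7) − 1) = 11.24 m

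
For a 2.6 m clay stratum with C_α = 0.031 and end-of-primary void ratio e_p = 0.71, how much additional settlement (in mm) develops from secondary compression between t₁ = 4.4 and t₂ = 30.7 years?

Secondary compression: S_s = C_α·H/(1+e_p)·log₁₀(t₂/t₁)
S_s = 0.031×2.6/(1+0.71)×log₁₀(30.7/4.4)
    = 0.04713 × 0.8437 = 0.03977 m

S_s ≈ 39.8 mm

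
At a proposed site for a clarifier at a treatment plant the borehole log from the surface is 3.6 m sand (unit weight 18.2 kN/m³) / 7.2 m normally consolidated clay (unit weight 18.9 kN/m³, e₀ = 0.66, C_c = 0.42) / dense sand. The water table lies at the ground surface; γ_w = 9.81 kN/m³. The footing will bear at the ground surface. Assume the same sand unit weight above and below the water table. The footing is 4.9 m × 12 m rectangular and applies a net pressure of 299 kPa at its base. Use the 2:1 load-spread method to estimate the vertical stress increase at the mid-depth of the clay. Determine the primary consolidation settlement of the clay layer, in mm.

S_c ≈ 625 mm

Mid-depth of clay below the ground surface: z = 3.6 + 7.2/2 = 7.2 m.
Total vertical stress at mid-clay: σ_v = 18.2×3.6 + 18.9×3.6 = 133.56 kPa.
Pore pressure: u = 9.81×(7.2 − 0) = 70.632 kPa.
Initial effective stress: σ'_0 = σ_v − u = 133.56 − 70.632 = 62.928 kPa.
Stress increase at mid-clay by the 2:1 spreading method:
Δσ = qBL/((B+z)(L+z)) = 299×4.9×12/((4.9+7.2)(12+7.2)) = 75.677 kPa
Final effective stress: σ'_f = σ'_0 + Δσ = 62.928 + 75.677 = 138.61 kPa.
Normally consolidated clay, so the full stress increment lies on the virgin compression line:
S_c = C_c·H/(1+e₀)·log₁₀(σ'_f/σ'_0) = 0.42×7.2/(1+0.66)×log₁₀(138.61/62.928)
    = 1.8217 × 0.34295 = 0.6248 m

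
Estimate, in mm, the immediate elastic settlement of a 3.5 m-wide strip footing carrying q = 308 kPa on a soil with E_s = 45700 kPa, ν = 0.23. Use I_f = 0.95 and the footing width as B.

Immediate (elastic) settlement: S_e = q·B·(1−ν²)/E_s · I_f.
S_e = 308 × 3.5 × (1 − 0.23²) / 45700 × 0.95
    = 308 × 3.5 × 0.9471 / 45700 × 0.95
    = 0.02122 m = 21.22 mm

S_e ≈ 21.2 mm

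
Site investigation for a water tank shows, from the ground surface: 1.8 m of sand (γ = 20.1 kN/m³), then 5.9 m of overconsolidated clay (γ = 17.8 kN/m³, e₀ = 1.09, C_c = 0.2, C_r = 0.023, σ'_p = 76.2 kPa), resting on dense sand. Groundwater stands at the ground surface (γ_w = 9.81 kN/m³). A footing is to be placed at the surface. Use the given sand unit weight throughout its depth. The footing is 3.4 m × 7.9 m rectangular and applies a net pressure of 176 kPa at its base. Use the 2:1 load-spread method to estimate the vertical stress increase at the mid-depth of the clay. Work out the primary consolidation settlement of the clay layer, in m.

Mid-depth of clay below the ground surface: z = 1.8 + 5.9/2 = 4.75 m.
Total vertical stress at mid-clay: σ_v = 20.1×1.8 + 17.8×2.95 = 88.69 kPa.
Pore pressure: u = 9.81×(4.75 − 0) = 46.598 kPa.
Initial effective stress: σ'_0 = σ_v − u = 88.69 − 46.598 = 42.092 kPa.
Stress increase at mid-clay by the 2:1 spreading method:
Δσ = qBL/((B+z)(L+z)) = 176×3.4×7.9/((3.4+4.75)(7.9+4.75)) = 45.853 kPa
Final effective stress: σ'_f = 42.092 + 45.853 = 87.945 kPa.
σ'_f = 87.945 > σ'_p = 76.2 kPa, so the stress path crosses the preconsolidation pressure — recompression up to σ'_p, then virgin compression beyond:
S_c = H/(1+e₀)·[C_r·log₁₀(σ'_p/σ'_0) + C_c·log₁₀(σ'_f/σ'_p)]
    = 5.9/2.09 × [0.023×log₁₀(76.2/42.092) + 0.2×log₁₀(87.945/76.2)]
    = 2.823 × [0.0059284 + 0.012451] = 0.05189 m

S_c ≈ 0.0519 m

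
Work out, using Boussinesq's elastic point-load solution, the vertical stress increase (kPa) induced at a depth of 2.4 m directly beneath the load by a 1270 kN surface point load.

Δσ_z ≈ 105 kPa

Boussinesq vertical stress below a point load on an elastic half-space:
Δσ_z = 3P/(2πz²) · [1 + (r/z)²]^(−5/2)
r/z = 0/2.4 = 0; [1+(r/z)²]^(−5/2) = 1.
Δσ_z = 3×1270/(2π×2.4²) × 1 = 105.27 × 1 = 105.3 kPa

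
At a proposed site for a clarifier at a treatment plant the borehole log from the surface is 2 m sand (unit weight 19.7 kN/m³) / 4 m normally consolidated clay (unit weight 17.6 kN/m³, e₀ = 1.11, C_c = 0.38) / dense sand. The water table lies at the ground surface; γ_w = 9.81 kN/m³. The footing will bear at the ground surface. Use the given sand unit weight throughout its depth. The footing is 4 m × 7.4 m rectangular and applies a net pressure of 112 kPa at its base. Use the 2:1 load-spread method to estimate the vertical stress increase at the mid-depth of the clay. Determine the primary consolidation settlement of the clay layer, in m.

S_c ≈ 0.221 m

Mid-depth of clay below the ground surface: z = 2 + 4/2 = 4 m.
Total vertical stress at mid-clay: σ_v = 19.7×2 + 17.6×2 = 74.6 kPa.
Pore pressure: u = 9.81×(4 − 0) = 39.24 kPa.
Initial effective stress: σ'_0 = σ_v − u = 74.6 − 39.24 = 35.36 kPa.
Stress increase at mid-clay by the 2:1 spreading method:
Δσ = qBL/((B+z)(L+z)) = 112×4×7.4/((4+4)(7.4+4)) = 36.351 kPa
Final effective stress: σ'_f = σ'_0 + Δσ = 35.36 + 36.351 = 71.711 kPa.
Normally consolidated clay, so the full stress increment lies on the virgin compression line:
S_c = C_c·H/(1+e₀)·log₁₀(σ'_f/σ'_0) = 0.38×4/(1+1.11)×log₁₀(71.711/35.36)
    = 0.72038 × 0.30707 = 0.2212 m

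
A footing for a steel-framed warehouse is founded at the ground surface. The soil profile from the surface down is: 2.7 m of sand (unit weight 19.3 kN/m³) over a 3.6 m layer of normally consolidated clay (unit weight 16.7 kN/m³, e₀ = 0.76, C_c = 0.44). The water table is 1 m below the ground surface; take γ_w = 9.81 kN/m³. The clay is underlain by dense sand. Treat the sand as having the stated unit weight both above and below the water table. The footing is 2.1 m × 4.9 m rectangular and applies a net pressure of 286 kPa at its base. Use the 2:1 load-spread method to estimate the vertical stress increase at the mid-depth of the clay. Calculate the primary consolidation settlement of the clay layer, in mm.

S_c ≈ 269 mm

Mid-depth of clay below the ground surface: z = 2.7 + 3.6/2 = 4.5 m.
Total vertical stress at mid-clay: σ_v = 19.3×2.7 + 16.7×1.8 = 82.17 kPa.
Pore pressure: u = 9.81×(4.5 − 1) = 34.335 kPa.
Initial effective stress: σ'_0 = σ_v − u = 82.17 − 34.335 = 47.835 kPa.
Stress increase at mid-clay by the 2:1 spreading method:
Δσ = qBL/((B+z)(L+z)) = 286×2.1×4.9/((2.1+4.5)(4.9+4.5)) = 47.436 kPa
Final effective stress: σ'_f = σ'_0 + Δσ = 47.835 + 47.436 = 95.271 kPa.
Normally consolidated clay, so the full stress increment lies on the virgin compression line:
S_c = C_c·H/(1+e₀)·log₁₀(σ'_f/σ'_0) = 0.44×3.6/(1+0.76)×log₁₀(95.271/47.835)
    = 0.9 × 0.29921 = 0.2693 m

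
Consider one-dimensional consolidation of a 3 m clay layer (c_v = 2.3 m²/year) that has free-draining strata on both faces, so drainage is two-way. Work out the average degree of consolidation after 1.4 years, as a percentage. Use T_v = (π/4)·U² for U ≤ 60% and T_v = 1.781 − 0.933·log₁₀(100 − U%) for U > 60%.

Drainage path length: H_d = H/2 = 1.5 m (double drainage).
T_v = c_v·t/H_d² = 2.3×1.4/1.5² = 1.4311.
T_v = 1.4311 corresponds to the U > 60% branch:
U = 1 − 10^((1.781 − T_v)/0.933)/100 = 0.9763

U ≈ 97.6 %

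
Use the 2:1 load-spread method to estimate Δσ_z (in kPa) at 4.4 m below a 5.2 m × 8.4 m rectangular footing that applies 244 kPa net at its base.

By the 2:1 method the load spreads at 1 horizontal : 2 vertical, so at depth z the loaded area has grown by z in each plan dimension:
Δσ = qBL/((B+z)(L+z)) = 244×5.2×8.4/((5.2+4.4)(8.4+4.4)) = 86.734 kPa

Δσ_z ≈ 86.7 kPa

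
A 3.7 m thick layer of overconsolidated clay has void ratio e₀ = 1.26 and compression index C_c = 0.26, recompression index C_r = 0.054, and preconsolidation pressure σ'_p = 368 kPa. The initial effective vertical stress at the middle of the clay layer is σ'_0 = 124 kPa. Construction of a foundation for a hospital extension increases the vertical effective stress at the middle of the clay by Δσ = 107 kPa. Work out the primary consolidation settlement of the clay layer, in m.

S_c ≈ 0.0239 m

Final effective stress: σ'_f = 124 + 107 = 231 kPa.
σ'_f = 231 ≤ σ'_p = 368 kPa, so the clay remains overconsolidated and only the recompression index applies:
S_c = C_r·H/(1+e₀)·log₁₀(σ'_f/σ'_0) = 0.054×3.7/2.26×log₁₀(231/124)
    = 0.088409 × 0.27019 = 0.02389 m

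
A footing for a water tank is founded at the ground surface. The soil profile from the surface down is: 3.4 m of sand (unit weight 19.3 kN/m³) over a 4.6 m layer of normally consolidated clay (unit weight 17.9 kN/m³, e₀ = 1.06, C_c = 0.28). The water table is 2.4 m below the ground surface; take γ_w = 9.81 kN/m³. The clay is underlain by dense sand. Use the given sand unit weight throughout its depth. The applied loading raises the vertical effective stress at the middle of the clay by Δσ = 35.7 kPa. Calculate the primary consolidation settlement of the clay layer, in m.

S_c ≈ 0.106 m

Mid-depth of clay below the ground surface: z = 3.4 + 4.6/2 = 5.7 m.
Total vertical stress at mid-clay: σ_v = 19.3×3.4 + 17.9×2.3 = 106.79 kPa.
Pore pressure: u = 9.81×(5.7 − 2.4) = 32.373 kPa.
Initial effective stress: σ'_0 = σ_v − u = 106.79 − 32.373 = 74.417 kPa.
Final effective stress: σ'_f = σ'_0 + Δσ = 74.417 + 35.7 = 110.12 kPa.
Normally consolidated clay, so the full stress increment lies on the virgin compression line:
S_c = C_c·H/(1+e₀)·log₁₀(σ'_f/σ'_0) = 0.28×4.6/(1+1.06)×log₁₀(110.12/74.417)
    = 0.62524 × 0.17019 = 0.1064 m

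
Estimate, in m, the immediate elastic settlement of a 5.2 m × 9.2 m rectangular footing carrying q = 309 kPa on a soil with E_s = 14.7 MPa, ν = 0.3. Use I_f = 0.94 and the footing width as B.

Immediate (elastic) settlement: S_e = q·B·(1−ν²)/E_s · I_f.
E_s = 14.7 MPa = 14700 kPa.
S_e = 309 × 5.2 × (1 − 0.3²) / 14700 × 0.94
    = 309 × 5.2 × 0.91 / 14700 × 0.94
    = 0.0935 m

S_e ≈ 0.0935 m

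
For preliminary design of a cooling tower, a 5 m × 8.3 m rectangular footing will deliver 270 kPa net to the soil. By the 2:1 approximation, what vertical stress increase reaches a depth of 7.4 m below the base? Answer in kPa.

Δσ_z ≈ 57.6 kPa

By the 2:1 method the load spreads at 1 horizontal : 2 vertical, so at depth z the loaded area has grown by z in each plan dimension:
Δσ = qBL/((B+z)(L+z)) = 270×5×8.3/((5+7.4)(8.3+7.4)) = 57.556 kPa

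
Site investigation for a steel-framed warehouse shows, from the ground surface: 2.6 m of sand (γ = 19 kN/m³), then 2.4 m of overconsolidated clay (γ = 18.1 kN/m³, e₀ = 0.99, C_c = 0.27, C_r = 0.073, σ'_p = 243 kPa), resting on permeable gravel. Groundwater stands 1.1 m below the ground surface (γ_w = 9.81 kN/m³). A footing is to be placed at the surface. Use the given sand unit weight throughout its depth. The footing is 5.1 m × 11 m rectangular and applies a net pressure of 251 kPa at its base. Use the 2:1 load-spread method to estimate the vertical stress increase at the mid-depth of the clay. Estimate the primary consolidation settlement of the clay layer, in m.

S_c ≈ 0.0467 m

Mid-depth of clay below the ground surface: z = 2.6 + 2.4/2 = 3.8 m.
Total vertical stress at mid-clay: σ_v = 19×2.6 + 18.1×1.2 = 71.12 kPa.
Pore pressure: u = 9.81×(3.8 − 1.1) = 26.487 kPa.
Initial effective stress: σ'_0 = σ_v − u = 71.12 − 26.487 = 44.633 kPa.
Stress increase at mid-clay by the 2:1 spreading method:
Δσ = qBL/((B+z)(L+z)) = 251×5.1×11/((5.1+3.8)(11+3.8)) = 106.9 kPa
Final effective stress: σ'_f = 44.633 + 106.9 = 151.53 kPa.
σ'_f = 151.53 ≤ σ'_p = 243 kPa, so the clay remains overconsolidated and only the recompression index applies:
S_c = C_r·H/(1+e₀)·log₁₀(σ'_f/σ'_0) = 0.073×2.4/1.99×log₁₀(151.53/44.633)
    = 0.088038 × 0.53084 = 0.04673 m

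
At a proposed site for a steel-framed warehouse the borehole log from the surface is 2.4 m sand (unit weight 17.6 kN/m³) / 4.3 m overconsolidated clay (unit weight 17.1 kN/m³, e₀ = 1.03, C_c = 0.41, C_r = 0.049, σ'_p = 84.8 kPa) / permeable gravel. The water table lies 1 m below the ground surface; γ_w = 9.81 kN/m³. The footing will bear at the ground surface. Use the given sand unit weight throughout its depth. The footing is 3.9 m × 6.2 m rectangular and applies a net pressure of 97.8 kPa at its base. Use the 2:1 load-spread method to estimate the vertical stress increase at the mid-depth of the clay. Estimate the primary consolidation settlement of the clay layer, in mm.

S_c ≈ 20.9 mm

Mid-depth of clay below the ground surface: z = 2.4 + 4.3/2 = 4.55 m.
Total vertical stress at mid-clay: σ_v = 17.6×2.4 + 17.1×2.15 = 79.005 kPa.
Pore pressure: u = 9.81×(4.55 − 1) = 34.825 kPa.
Initial effective stress: σ'_0 = σ_v − u = 79.005 − 34.825 = 44.18 kPa.
Stress increase at mid-clay by the 2:1 spreading method:
Δσ = qBL/((B+z)(L+z)) = 97.8×3.9×6.2/((3.9+4.55)(6.2+4.55)) = 26.033 kPa
Final effective stress: σ'_f = 44.18 + 26.033 = 70.213 kPa.
σ'_f = 70.213 ≤ σ'_p = 84.8 kPa, so the clay remains overconsolidated and only the recompression index applies:
S_c = C_r·H/(1+e₀)·log₁₀(σ'_f/σ'_0) = 0.049×4.3/2.03×log₁₀(70.213/44.18)
    = 0.10379 × 0.20119 = 0.02088 m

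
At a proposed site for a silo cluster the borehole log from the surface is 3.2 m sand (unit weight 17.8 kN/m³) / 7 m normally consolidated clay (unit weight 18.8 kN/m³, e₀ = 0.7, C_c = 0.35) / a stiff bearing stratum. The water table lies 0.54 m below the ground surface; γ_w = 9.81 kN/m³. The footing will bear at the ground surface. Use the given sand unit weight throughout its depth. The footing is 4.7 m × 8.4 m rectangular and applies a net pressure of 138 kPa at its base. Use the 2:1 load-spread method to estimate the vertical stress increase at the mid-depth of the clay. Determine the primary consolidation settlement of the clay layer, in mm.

Mid-depth of clay below the ground surface: z = 3.2 + 7/2 = 6.7 m.
Total vertical stress at mid-clay: σ_v = 17.8×3.2 + 18.8×3.5 = 122.76 kPa.
Pore pressure: u = 9.81×(6.7 − 0.54) = 60.43 kPa.
Initial effective stress: σ'_0 = σ_v − u = 122.76 − 60.43 = 62.33 kPa.
Stress increase at mid-clay by the 2:1 spreading method:
Δσ = qBL/((B+z)(L+z)) = 138×4.7×8.4/((4.7+6.7)(8.4+6.7)) = 31.65 kPa
Final effective stress: σ'_f = σ'_0 + Δσ = 62.33 + 31.65 = 93.98 kPa.
Normally consolidated clay, so the full stress increment lies on the virgin compression line:
S_c = C_c·H/(1+e₀)·log₁₀(σ'_f/σ'_0) = 0.35×7/(1+0.7)×log₁₀(93.98/62.33)
    = 1.4412 × 0.17834 = 0.257 m

S_c ≈ 257 mm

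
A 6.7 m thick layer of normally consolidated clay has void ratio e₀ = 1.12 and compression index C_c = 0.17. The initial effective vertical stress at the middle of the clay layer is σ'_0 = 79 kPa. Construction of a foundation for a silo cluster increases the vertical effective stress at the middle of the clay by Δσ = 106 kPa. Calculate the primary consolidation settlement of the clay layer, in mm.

Final effective stress: σ'_f = σ'_0 + Δσ = 79 + 106 = 185 kPa.
Normally consolidated clay, so the full stress increment lies on the virgin compression line:
S_c = C_c·H/(1+e₀)·log₁₀(σ'_f/σ'_0) = 0.17×6.7/(1+1.12)×log₁₀(185/79)
    = 0.53726 × 0.36954 = 0.1985 m

S_c ≈ 199 mm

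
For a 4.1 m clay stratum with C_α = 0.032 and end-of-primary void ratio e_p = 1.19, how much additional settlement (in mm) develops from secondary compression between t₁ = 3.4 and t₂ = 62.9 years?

Secondary compression: S_s = C_α·H/(1+e_p)·log₁₀(t₂/t₁)
S_s = 0.032×4.1/(1+1.19)×log₁₀(62.9/3.4)
    = 0.05991 × 1.267 = 0.07591 m

S_s ≈ 75.9 mm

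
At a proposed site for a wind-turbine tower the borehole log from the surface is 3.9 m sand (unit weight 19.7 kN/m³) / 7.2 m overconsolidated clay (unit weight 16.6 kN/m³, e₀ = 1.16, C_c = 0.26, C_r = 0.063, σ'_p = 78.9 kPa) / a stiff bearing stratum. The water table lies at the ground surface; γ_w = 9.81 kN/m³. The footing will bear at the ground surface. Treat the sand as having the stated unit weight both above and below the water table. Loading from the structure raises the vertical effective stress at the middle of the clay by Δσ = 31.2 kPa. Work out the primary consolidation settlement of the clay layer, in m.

S_c ≈ 0.0873 m

Mid-depth of clay below the ground surface: z = 3.9 + 7.2/2 = 7.5 m.
Total vertical stress at mid-clay: σ_v = 19.7×3.9 + 16.6×3.6 = 136.59 kPa.
Pore pressure: u = 9.81×(7.5 − 0) = 73.575 kPa.
Initial effective stress: σ'_0 = σ_v − u = 136.59 − 73.575 = 63.015 kPa.
Final effective stress: σ'_f = 63.015 + 31.2 = 94.215 kPa.
σ'_f = 94.215 > σ'_p = 78.9 kPa, so the stress path crosses the preconsolidation pressure — recompression up to σ'_p, then virgin compression beyond:
S_c = H/(1+e₀)·[C_r·log₁₀(σ'_p/σ'_0) + C_c·log₁₀(σ'_f/σ'_p)]
    = 7.2/2.16 × [0.063×log₁₀(78.9/63.015) + 0.26×log₁₀(94.215/78.9)]
    = 3.3333 × [0.0061509 + 0.020031] = 0.08727 m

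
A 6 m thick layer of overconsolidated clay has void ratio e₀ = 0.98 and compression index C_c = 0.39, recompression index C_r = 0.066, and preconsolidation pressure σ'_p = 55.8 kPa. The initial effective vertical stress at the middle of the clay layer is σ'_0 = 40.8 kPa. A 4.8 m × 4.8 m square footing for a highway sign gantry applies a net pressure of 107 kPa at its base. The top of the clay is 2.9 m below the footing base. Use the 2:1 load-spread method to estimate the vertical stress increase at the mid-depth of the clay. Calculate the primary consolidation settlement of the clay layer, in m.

Mid-depth of clay below the footing base: z = 2.9 + 6/2 = 5.9 m.
Stress increase at mid-clay by the 2:1 spreading method:
Δσ = qBL/((B+z)(L+z)) = 107×4.8×4.8/((4.8+5.9)(4.8+5.9)) = 21.533 kPa
Final effective stress: σ'_f = 40.8 + 21.533 = 62.333 kPa.
σ'_f = 62.333 > σ'_p = 55.8 kPa, so the stress path crosses the preconsolidation pressure — recompression up to σ'_p, then virgin compression beyond:
S_c = H/(1+e₀)·[C_r·log₁₀(σ'_p/σ'_0) + C_c·log₁₀(σ'_f/σ'_p)]
    = 6/1.98 × [0.066×log₁₀(55.8/40.8) + 0.39×log₁₀(62.333/55.8)]
    = 3.0303 × [0.0089743 + 0.018753] = 0.08402 m

S_c ≈ 0.084 m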